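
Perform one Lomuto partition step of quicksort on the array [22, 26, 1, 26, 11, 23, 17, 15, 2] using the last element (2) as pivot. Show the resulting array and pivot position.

Lomuto partition with pivot = 2:

Initial array: [22, 26, 1, 26, 11, 23, 17, 15, 2]

arr[0]=22 > 2: no swap
arr[1]=26 > 2: no swap
arr[2]=1 <= 2: swap with position 0, array becomes [1, 26, 22, 26, 11, 23, 17, 15, 2]
arr[3]=26 > 2: no swap
arr[4]=11 > 2: no swap
arr[5]=23 > 2: no swap
arr[6]=17 > 2: no swap
arr[7]=15 > 2: no swap

Place pivot at position 1: [1, 2, 22, 26, 11, 23, 17, 15, 26]
Pivot position: 1

After partitioning with pivot 2, the array becomes [1, 2, 22, 26, 11, 23, 17, 15, 26]. The pivot is placed at index 1. All elements to the left of the pivot are <= 2, and all elements to the right are > 2.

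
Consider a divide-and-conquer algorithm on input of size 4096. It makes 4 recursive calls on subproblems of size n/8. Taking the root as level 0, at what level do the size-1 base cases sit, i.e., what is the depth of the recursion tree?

For divide and conquer with division factor 8:

Problem sizes at each level:
Level 0: 4096
Level 1: 512
Level 2: 64
Level 3: 8
Level 4: 1

The root is level 0 and the size-1 base case is level 4 (the tree spans levels 0 through 4, i.e. 5 levels counting the root), so the depth is the number of divisions: log_8(4096) = 4

The recursion tree depth is log_8(4096) = 4. At each level, the problem size is divided by 8, so it takes 4 divisions to reduce to a base case of size 1. The algorithm makes 4 recursive calls at each level.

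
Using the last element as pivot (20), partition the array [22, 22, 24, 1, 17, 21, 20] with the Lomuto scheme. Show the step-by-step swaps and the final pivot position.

Lomuto partition with pivot = 20:

Initial array: [22, 22, 24, 1, 17, 21, 20]

arr[0]=22 > 20: no swap
arr[1]=22 > 20: no swap
arr[2]=24 > 20: no swap
arr[3]=1 <= 20: swap with position 0, array becomes [1, 22, 24, 22, 17, 21, 20]
arr[4]=17 <= 20: swap with position 1, array becomes [1, 17, 24, 22, 22, 21, 20]
arr[5]=21 > 20: no swap

Place pivot at position 2: [1, 17, 20, 22, 22, 21, 24]
Pivot position: 2

After partitioning with pivot 20, the array becomes [1, 17, 20, 22, 22, 21, 24]. The pivot is placed at index 2. All elements to the left of the pivot are <= 20, and all elements to the right are > 20.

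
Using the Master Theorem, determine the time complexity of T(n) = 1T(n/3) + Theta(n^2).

Master Theorem for T(n) = 1T(n/3) + O(n^2):

a = 1, b = 3, c = 2
log_b(a) = log_3(1) = 0.0000

Case 3: c = 2 > log_3(1) = 0.0000
T(n) = O(n^2) = O(n^2)

For T(n) = 1T(n/3) + O(n^2): log_3(1) = 0.0000. This is Case 3 of the Master Theorem (c > log_b(a), work dominated by root), giving O(n^2).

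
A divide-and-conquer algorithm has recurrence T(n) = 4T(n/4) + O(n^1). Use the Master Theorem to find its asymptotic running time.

Master Theorem for T(n) = 4T(n/4) + O(n^1):

a = 4, b = 4, c = 1
log_b(a) = log_4(4) = 1.0000

Case 2: c = 1 = log_4(4) = 1.0000
T(n) = O(n^1 log n) = O(n log n)

For T(n) = 4T(n/4) + O(n^1): log_4(4) = 1.0000. This is Case 2 of the Master Theorem (c = log_b(a), equal work at all levels), giving O(n log n).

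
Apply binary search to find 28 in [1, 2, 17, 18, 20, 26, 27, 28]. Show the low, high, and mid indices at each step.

Binary search for 28 in [1, 2, 17, 18, 20, 26, 27, 28]:

lo=0, hi=7, mid=3, arr[mid]=18 -> 18 < 28, search right half
lo=4, hi=7, mid=5, arr[mid]=26 -> 26 < 28, search right half
lo=6, hi=7, mid=6, arr[mid]=27 -> 27 < 28, search right half
lo=7, hi=7, mid=7, arr[mid]=28 -> Found target at index 7!

Binary search finds 28 at index 7 after 4 comparisons. The search repeatedly halves the search space by comparing with the middle element.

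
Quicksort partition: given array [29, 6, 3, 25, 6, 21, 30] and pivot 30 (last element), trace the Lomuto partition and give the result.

Lomuto partition with pivot = 30:

Initial array: [29, 6, 3, 25, 6, 21, 30]

arr[0]=29 <= 30: swap with position 0, array becomes [29, 6, 3, 25, 6, 21, 30]
arr[1]=6 <= 30: swap with position 1, array becomes [29, 6, 3, 25, 6, 21, 30]
arr[2]=3 <= 30: swap with position 2, array becomes [29, 6, 3, 25, 6, 21, 30]
arr[3]=25 <= 30: swap with position 3, array becomes [29, 6, 3, 25, 6, 21, 30]
arr[4]=6 <= 30: swap with position 4, array becomes [29, 6, 3, 25, 6, 21, 30]
arr[5]=21 <= 30: swap with position 5, array becomes [29, 6, 3, 25, 6, 21, 30]

Place pivot at position 6: [29, 6, 3, 25, 6, 21, 30]
Pivot position: 6

After partitioning with pivot 30, the array becomes [29, 6, 3, 25, 6, 21, 30]. The pivot is placed at index 6. All elements to the left of the pivot are <= 30, and all elements to the right are > 30.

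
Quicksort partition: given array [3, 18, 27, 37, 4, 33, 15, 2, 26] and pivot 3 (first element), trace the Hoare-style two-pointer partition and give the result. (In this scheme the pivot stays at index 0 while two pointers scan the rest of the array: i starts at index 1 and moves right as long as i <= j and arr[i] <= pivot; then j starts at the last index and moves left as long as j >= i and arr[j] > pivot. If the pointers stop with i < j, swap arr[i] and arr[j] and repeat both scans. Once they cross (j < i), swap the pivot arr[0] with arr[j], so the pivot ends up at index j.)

Hoare-style two-pointer partition with pivot = 3:

Initial array: [3, 18, 27, 37, 4, 33, 15, 2, 26]

Pointers start at i = 1, j = 8.
i stops at index 1 (arr[1]=18 > 3), j stops at index 7 (arr[7]=2 <= 3): swap arr[1] and arr[7], array becomes [3, 2, 27, 37, 4, 33, 15, 18, 26]
i ends at 2, j ends at 1: the pointers have crossed (j < i), so scanning stops.

Swap pivot arr[0] with arr[1] to place pivot at position 1: [2, 3, 27, 37, 4, 33, 15, 18, 26]
Pivot position: 1

After partitioning with pivot 3, the array becomes [2, 3, 27, 37, 4, 33, 15, 18, 26]. The pivot is placed at index 1. All elements to the left of the pivot are <= 3, and all elements to the right are > 3.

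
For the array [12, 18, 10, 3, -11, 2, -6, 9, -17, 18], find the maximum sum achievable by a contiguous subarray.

Using Kadane's algorithm on [12, 18, 10, 3, -11, 2, -6, 9, -17, 18]:

Scanning through the array:
Position 1 (value 18): max_ending_here = 30, max_so_far = 30
Position 2 (value 10): max_ending_here = 40, max_so_far = 40
Position 3 (value 3): max_ending_here = 43, max_so_far = 43
Position 4 (value -11): max_ending_here = 32, max_so_far = 43
Position 5 (value 2): max_ending_here = 34, max_so_far = 43
Position 6 (value -6): max_ending_here = 28, max_so_far = 43
Position 7 (value 9): max_ending_here = 37, max_so_far = 43
Position 8 (value -17): max_ending_here = 20, max_so_far = 43
Position 9 (value 18): max_ending_here = 38, max_so_far = 43

Maximum subarray: [12, 18, 10, 3]
Maximum sum: 43

The maximum subarray is [12, 18, 10, 3] with sum 43. This subarray runs from index 0 to index 3.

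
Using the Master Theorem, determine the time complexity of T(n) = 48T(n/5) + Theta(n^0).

Master Theorem for T(n) = 48T(n/5) + O(n^0):

a = 48, b = 5, c = 0
log_b(a) = log_5(48) = 2.4053

Case 1: c = 0 < log_5(48) = 2.4053
T(n) = O(n^(log_5 48))

For T(n) = 48T(n/5) + O(n^0): log_5(48) = 2.4053. This is Case 1 of the Master Theorem (c < log_b(a), work dominated by leaves), giving O(n^(log_5 48)).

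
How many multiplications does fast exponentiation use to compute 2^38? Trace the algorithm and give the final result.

Computing 2^38 by squaring (build up from 2^1; each line after the first costs one multiplication):

2^1 = 2
2^2 = (2^1)^2 = 2^2 = 4
2^4 = (2^2)^2 = 4^2 = 16
2^8 = (2^4)^2 = 16^2 = 256
2^9 = 2 * 2^8 = 2 * 256 = 512
2^18 = (2^9)^2 = 512^2 = 262144
2^19 = 2 * 2^18 = 2 * 262144 = 524288
2^38 = (2^19)^2 = 524288^2 = 274877906944

Result: 274877906944
Multiplications needed: 7 (7 lines after 2^1)

2^38 = 274877906944. Using exponentiation by squaring, this requires 7 multiplications. The key idea: if the exponent is even, square the half-power; if odd, multiply by the base once.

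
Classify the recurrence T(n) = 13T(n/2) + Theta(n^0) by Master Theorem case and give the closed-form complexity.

Master Theorem for T(n) = 13T(n/2) + O(n^0):

a = 13, b = 2, c = 0
log_b(a) = log_2(13) = 3.7004

Case 1: c = 0 < log_2(13) = 3.7004
T(n) = O(n^(log_2 13))

For T(n) = 13T(n/2) + O(n^0): log_2(13) = 3.7004. This is Case 1 of the Master Theorem (c < log_b(a), work dominated by leaves), giving O(n^(log_2 13)).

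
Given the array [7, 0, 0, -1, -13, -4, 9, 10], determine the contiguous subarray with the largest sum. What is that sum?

Using Kadane's algorithm on [7, 0, 0, -1, -13, -4, 9, 10]:

Scanning through the array:
Position 1 (value 0): max_ending_here = 7, max_so_far = 7
Position 2 (value 0): max_ending_here = 7, max_so_far = 7
Position 3 (value -1): max_ending_here = 6, max_so_far = 7
Position 4 (value -13): max_ending_here = -7, max_so_far = 7
Position 5 (value -4): max_ending_here = -4, max_so_far = 7
Position 6 (value 9): max_ending_here = 9, max_so_far = 9
Position 7 (value 10): max_ending_here = 19, max_so_far = 19

Maximum subarray: [9, 10]
Maximum sum: 19

The maximum subarray is [9, 10] with sum 19. This subarray runs from index 6 to index 7.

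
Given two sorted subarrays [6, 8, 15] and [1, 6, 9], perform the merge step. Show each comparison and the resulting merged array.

Merging process:

Compare 6 vs 1: take 1 from right. Merged: [1]
Compare 6 vs 6: take 6 from left. Merged: [1, 6]
Compare 8 vs 6: take 6 from right. Merged: [1, 6, 6]
Compare 8 vs 9: take 8 from left. Merged: [1, 6, 6, 8]
Compare 15 vs 9: take 9 from right. Merged: [1, 6, 6, 8, 9]
Append remaining from left: [15]. Merged: [1, 6, 6, 8, 9, 15]

Final merged array: [1, 6, 6, 8, 9, 15]
Total comparisons: 5

The merged array is [1, 6, 6, 8, 9, 15], requiring 5 comparisons. The merge step runs in O(n) time where n is the total number of elements.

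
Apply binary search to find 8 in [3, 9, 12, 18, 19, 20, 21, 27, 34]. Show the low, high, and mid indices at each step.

Binary search for 8 in [3, 9, 12, 18, 19, 20, 21, 27, 34]:

lo=0, hi=8, mid=4, arr[mid]=19 -> 19 > 8, search left half
lo=0, hi=3, mid=1, arr[mid]=9 -> 9 > 8, search left half
lo=0, hi=0, mid=0, arr[mid]=3 -> 3 < 8, search right half
lo=1 > hi=0, target 8 not found

Binary search determines that 8 is not in the array after 3 comparisons. The search space was exhausted without finding the target.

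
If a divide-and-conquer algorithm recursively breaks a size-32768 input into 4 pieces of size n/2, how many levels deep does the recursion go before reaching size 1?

For divide and conquer with division factor 2:

Problem sizes at each level:
Level 0: 32768
Level 1: 16384
Level 2: 8192
Level 3: 4096
Level 4: 2048
Level 5: 1024
Level 6: 512
Level 7: 256
Level 8: 128
Level 9: 64
Level 10: 32
Level 11: 16
Level 12: 8
Level 13: 4
Level 14: 2
Level 15: 1

The root is level 0 and the size-1 base case is level 15 (the tree spans levels 0 through 15, i.e. 16 levels counting the root), so the depth is the number of divisions: log_2(32768) = 15

The recursion tree depth is log_2(32768) = 15. At each level, the problem size is divided by 2, so it takes 15 divisions to reduce to a base case of size 1. The algorithm makes 4 recursive calls at each level.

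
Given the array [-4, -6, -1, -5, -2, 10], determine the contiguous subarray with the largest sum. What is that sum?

Using Kadane's algorithm on [-4, -6, -1, -5, -2, 10]:

Scanning through the array:
Position 1 (value -6): max_ending_here = -6, max_so_far = -4
Position 2 (value -1): max_ending_here = -1, max_so_far = -1
Position 3 (value -5): max_ending_here = -5, max_so_far = -1
Position 4 (value -2): max_ending_here = -2, max_so_far = -1
Position 5 (value 10): max_ending_here = 10, max_so_far = 10

Maximum subarray: [10]
Maximum sum: 10

The maximum subarray is [10] with sum 10. This subarray runs from index 5 to index 5.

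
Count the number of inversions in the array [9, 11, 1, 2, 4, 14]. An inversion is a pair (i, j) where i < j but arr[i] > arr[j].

Finding inversions in [9, 11, 1, 2, 4, 14]:

(0, 2): arr[0]=9 > arr[2]=1
(0, 3): arr[0]=9 > arr[3]=2
(0, 4): arr[0]=9 > arr[4]=4
(1, 2): arr[1]=11 > arr[2]=1
(1, 3): arr[1]=11 > arr[3]=2
(1, 4): arr[1]=11 > arr[4]=4

Total inversions: 6

The array has 6 inversion(s): (0,2), (0,3), (0,4), (1,2), (1,3), (1,4). Each pair (i,j) satisfies i < j and arr[i] > arr[j].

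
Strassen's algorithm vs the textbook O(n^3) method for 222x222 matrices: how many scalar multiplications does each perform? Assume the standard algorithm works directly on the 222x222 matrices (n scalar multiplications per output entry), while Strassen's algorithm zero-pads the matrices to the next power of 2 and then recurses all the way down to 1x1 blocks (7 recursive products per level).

Matrix multiplication for 222x222 matrices:

Strassen's algorithm requires power-of-2 dimensions. Pad 222x222 to 256x256 (next power of 2).

Standard algorithm: 222^3 = 10941048 multiplications
Strassen's algorithm: 7^(log2(256)) = 7^8 = 5764801 multiplications
Savings: 10941048 - 5764801 = 5176247 multiplications

Standard: 10941048 multiplications (222^3). Strassen: 5764801 multiplications (7^8, after padding to 256x256). Strassen reduces 8 recursive multiplications to 7 at each level.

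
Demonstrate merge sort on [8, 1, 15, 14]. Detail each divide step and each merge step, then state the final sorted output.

Merge sort trace:

Split: [8, 1, 15, 14] -> [8, 1] and [15, 14]
  Split: [8, 1] -> [8] and [1]
  Merge: [8] + [1] -> [1, 8]
  Split: [15, 14] -> [15] and [14]
  Merge: [15] + [14] -> [14, 15]
Merge: [1, 8] + [14, 15] -> [1, 8, 14, 15]

Final sorted array: [1, 8, 14, 15]

The merge sort proceeds by recursively splitting the array and merging sorted halves.
After all merges, the sorted array is [1, 8, 14, 15].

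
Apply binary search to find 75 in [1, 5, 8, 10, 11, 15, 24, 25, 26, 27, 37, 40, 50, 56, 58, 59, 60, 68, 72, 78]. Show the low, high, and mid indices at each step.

Binary search for 75 in [1, 5, 8, 10, 11, 15, 24, 25, 26, 27, 37, 40, 50, 56, 58, 59, 60, 68, 72, 78]:

lo=0, hi=19, mid=9, arr[mid]=27 -> 27 < 75, search right half
lo=10, hi=19, mid=14, arr[mid]=58 -> 58 < 75, search right half
lo=15, hi=19, mid=17, arr[mid]=68 -> 68 < 75, search right half
lo=18, hi=19, mid=18, arr[mid]=72 -> 72 < 75, search right half
lo=19, hi=19, mid=19, arr[mid]=78 -> 78 > 75, search left half
lo=19 > hi=18, target 75 not found

Binary search determines that 75 is not in the array after 5 comparisons. The search space was exhausted without finding the target.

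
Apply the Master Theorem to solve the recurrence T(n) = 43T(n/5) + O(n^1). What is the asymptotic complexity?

Master Theorem for T(n) = 43T(n/5) + O(n^1):

a = 43, b = 5, c = 1
log_b(a) = log_5(43) = 2.3370

Case 1: c = 1 < log_5(43) = 2.3370
T(n) = O(n^(log_5 43))

For T(n) = 43T(n/5) + O(n^1): log_5(43) = 2.3370. This is Case 1 of the Master Theorem (c < log_b(a), work dominated by leaves), giving O(n^(log_5 43)).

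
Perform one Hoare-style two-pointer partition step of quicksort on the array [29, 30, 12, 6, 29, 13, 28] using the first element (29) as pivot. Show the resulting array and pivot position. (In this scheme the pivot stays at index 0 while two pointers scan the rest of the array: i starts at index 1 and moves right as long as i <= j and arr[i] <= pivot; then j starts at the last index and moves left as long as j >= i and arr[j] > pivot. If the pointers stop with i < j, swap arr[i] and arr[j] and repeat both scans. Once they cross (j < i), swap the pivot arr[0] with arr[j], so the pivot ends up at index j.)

Hoare-style two-pointer partition with pivot = 29:

Initial array: [29, 30, 12, 6, 29, 13, 28]

Pointers start at i = 1, j = 6.
i stops at index 1 (arr[1]=30 > 29), j stops at index 6 (arr[6]=28 <= 29): swap arr[1] and arr[6], array becomes [29, 28, 12, 6, 29, 13, 30]
i ends at 6, j ends at 5: the pointers have crossed (j < i), so scanning stops.

Swap pivot arr[0] with arr[5] to place pivot at position 5: [13, 28, 12, 6, 29, 29, 30]
Pivot position: 5

After partitioning with pivot 29, the array becomes [13, 28, 12, 6, 29, 29, 30]. The pivot is placed at index 5. All elements to the left of the pivot are <= 29, and all elements to the right are > 29.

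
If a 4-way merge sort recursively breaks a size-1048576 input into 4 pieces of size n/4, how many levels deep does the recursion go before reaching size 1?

For divide and conquer with division factor 4:

Problem sizes at each level:
Level 0: 1048576
Level 1: 262144
Level 2: 65536
Level 3: 16384
Level 4: 4096
Level 5: 1024
Level 6: 256
Level 7: 64
Level 8: 16
Level 9: 4
Level 10: 1

The root is level 0 and the size-1 base case is level 10 (the tree spans levels 0 through 10, i.e. 11 levels counting the root), so the depth is the number of divisions: log_4(1048576) = 10

The recursion tree depth is log_4(1048576) = 10. At each level, the problem size is divided by 4, so it takes 10 divisions to reduce to a base case of size 1. The algorithm makes 4 recursive calls at each level.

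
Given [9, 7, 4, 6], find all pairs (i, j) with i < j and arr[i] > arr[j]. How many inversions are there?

Finding inversions in [9, 7, 4, 6]:

(0, 1): arr[0]=9 > arr[1]=7
(0, 2): arr[0]=9 > arr[2]=4
(0, 3): arr[0]=9 > arr[3]=6
(1, 2): arr[1]=7 > arr[2]=4
(1, 3): arr[1]=7 > arr[3]=6

Total inversions: 5

The array has 5 inversion(s): (0,1), (0,2), (0,3), (1,2), (1,3). Each pair (i,j) satisfies i < j and arr[i] > arr[j].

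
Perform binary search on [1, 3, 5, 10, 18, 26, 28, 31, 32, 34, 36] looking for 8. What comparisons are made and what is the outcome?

Binary search for 8 in [1, 3, 5, 10, 18, 26, 28, 31, 32, 34, 36]:

lo=0, hi=10, mid=5, arr[mid]=26 -> 26 > 8, search left half
lo=0, hi=4, mid=2, arr[mid]=5 -> 5 < 8, search right half
lo=3, hi=4, mid=3, arr[mid]=10 -> 10 > 8, search left half
lo=3 > hi=2, target 8 not found

Binary search determines that 8 is not in the array after 3 comparisons. The search space was exhausted without finding the target.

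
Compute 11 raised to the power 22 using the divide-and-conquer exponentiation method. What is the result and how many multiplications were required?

Computing 11^22 by squaring (build up from 11^1; each line after the first costs one multiplication):

11^1 = 11
11^2 = (11^1)^2 = 11^2 = 121
11^4 = (11^2)^2 = 121^2 = 14641
11^5 = 11 * 11^4 = 11 * 14641 = 161051
11^10 = (11^5)^2 = 161051^2 = 25937424601
11^11 = 11 * 11^10 = 11 * 25937424601 = 285311670611
11^22 = (11^11)^2 = 285311670611^2 = 81402749386839761113321

Result: 81402749386839761113321
Multiplications needed: 6 (6 lines after 11^1)

11^22 = 81402749386839761113321. Using exponentiation by squaring, this requires 6 multiplications. The key idea: if the exponent is even, square the half-power; if odd, multiply by the base once.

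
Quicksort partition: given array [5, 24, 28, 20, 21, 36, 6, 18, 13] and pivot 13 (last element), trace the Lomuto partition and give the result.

Lomuto partition with pivot = 13:

Initial array: [5, 24, 28, 20, 21, 36, 6, 18, 13]

arr[0]=5 <= 13: swap with position 0, array becomes [5, 24, 28, 20, 21, 36, 6, 18, 13]
arr[1]=24 > 13: no swap
arr[2]=28 > 13: no swap
arr[3]=20 > 13: no swap
arr[4]=21 > 13: no swap
arr[5]=36 > 13: no swap
arr[6]=6 <= 13: swap with position 1, array becomes [5, 6, 28, 20, 21, 36, 24, 18, 13]
arr[7]=18 > 13: no swap

Place pivot at position 2: [5, 6, 13, 20, 21, 36, 24, 18, 28]
Pivot position: 2

After partitioning with pivot 13, the array becomes [5, 6, 13, 20, 21, 36, 24, 18, 28]. The pivot is placed at index 2. All elements to the left of the pivot are <= 13, and all elements to the right are > 13.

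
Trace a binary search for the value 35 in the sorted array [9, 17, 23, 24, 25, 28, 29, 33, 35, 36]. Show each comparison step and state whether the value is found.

Binary search for 35 in [9, 17, 23, 24, 25, 28, 29, 33, 35, 36]:

lo=0, hi=9, mid=4, arr[mid]=25 -> 25 < 35, search right half
lo=5, hi=9, mid=7, arr[mid]=33 -> 33 < 35, search right half
lo=8, hi=9, mid=8, arr[mid]=35 -> Found target at index 8!

Binary search finds 35 at index 8 after 3 comparisons. The search repeatedly halves the search space by comparing with the middle element.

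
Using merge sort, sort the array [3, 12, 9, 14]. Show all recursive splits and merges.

Merge sort trace:

Split: [3, 12, 9, 14] -> [3, 12] and [9, 14]
  Split: [3, 12] -> [3] and [12]
  Merge: [3] + [12] -> [3, 12]
  Split: [9, 14] -> [9] and [14]
  Merge: [9] + [14] -> [9, 14]
Merge: [3, 12] + [9, 14] -> [3, 9, 12, 14]

Final sorted array: [3, 9, 12, 14]

The merge sort proceeds by recursively splitting the array and merging sorted halves.
After all merges, the sorted array is [3, 9, 12, 14].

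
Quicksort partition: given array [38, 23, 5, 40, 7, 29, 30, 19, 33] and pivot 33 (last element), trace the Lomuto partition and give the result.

Lomuto partition with pivot = 33:

Initial array: [38, 23, 5, 40, 7, 29, 30, 19, 33]

arr[0]=38 > 33: no swap
arr[1]=23 <= 33: swap with position 0, array becomes [23, 38, 5, 40, 7, 29, 30, 19, 33]
arr[2]=5 <= 33: swap with position 1, array becomes [23, 5, 38, 40, 7, 29, 30, 19, 33]
arr[3]=40 > 33: no swap
arr[4]=7 <= 33: swap with position 2, array becomes [23, 5, 7, 40, 38, 29, 30, 19, 33]
arr[5]=29 <= 33: swap with position 3, array becomes [23, 5, 7, 29, 38, 40, 30, 19, 33]
arr[6]=30 <= 33: swap with position 4, array becomes [23, 5, 7, 29, 30, 40, 38, 19, 33]
arr[7]=19 <= 33: swap with position 5, array becomes [23, 5, 7, 29, 30, 19, 38, 40, 33]

Place pivot at position 6: [23, 5, 7, 29, 30, 19, 33, 40, 38]
Pivot position: 6

After partitioning with pivot 33, the array becomes [23, 5, 7, 29, 30, 19, 33, 40, 38]. The pivot is placed at index 6. All elements to the left of the pivot are <= 33, and all elements to the right are > 33.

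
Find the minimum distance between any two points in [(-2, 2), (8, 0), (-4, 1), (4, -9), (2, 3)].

Computing all pairwise distances among 5 points:

d((-2, 2), (8, 0)) = 10.198
d((-2, 2), (-4, 1)) = 2.2361 <-- minimum
d((-2, 2), (4, -9)) = 12.53
d((-2, 2), (2, 3)) = 4.1231
d((8, 0), (-4, 1)) = 12.0416
d((8, 0), (4, -9)) = 9.8489
d((8, 0), (2, 3)) = 6.7082
d((-4, 1), (4, -9)) = 12.8062
d((-4, 1), (2, 3)) = 6.3246
d((4, -9), (2, 3)) = 12.1655

Closest pair: (-2, 2) and (-4, 1) with distance 2.2361

The closest pair is (-2, 2) and (-4, 1) with Euclidean distance 2.2361. For 5 points, brute-force pairwise comparison is shown above. For large n, the divide-and-conquer algorithm (sort by x, recurse on halves, check the dividing strip) achieves O(n log n).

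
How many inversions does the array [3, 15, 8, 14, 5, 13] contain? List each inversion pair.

Finding inversions in [3, 15, 8, 14, 5, 13]:

(1, 2): arr[1]=15 > arr[2]=8
(1, 3): arr[1]=15 > arr[3]=14
(1, 4): arr[1]=15 > arr[4]=5
(1, 5): arr[1]=15 > arr[5]=13
(2, 4): arr[2]=8 > arr[4]=5
(3, 4): arr[3]=14 > arr[4]=5
(3, 5): arr[3]=14 > arr[5]=13

Total inversions: 7

The array has 7 inversion(s): (1,2), (1,3), (1,4), (1,5), (2,4), (3,4), (3,5). Each pair (i,j) satisfies i < j and arr[i] > arr[j].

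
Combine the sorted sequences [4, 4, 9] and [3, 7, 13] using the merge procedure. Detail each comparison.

Merging process:

Compare 4 vs 3: take 3 from right. Merged: [3]
Compare 4 vs 7: take 4 from left. Merged: [3, 4]
Compare 4 vs 7: take 4 from left. Merged: [3, 4, 4]
Compare 9 vs 7: take 7 from right. Merged: [3, 4, 4, 7]
Compare 9 vs 13: take 9 from left. Merged: [3, 4, 4, 7, 9]
Append remaining from right: [13]. Merged: [3, 4, 4, 7, 9, 13]

Final merged array: [3, 4, 4, 7, 9, 13]
Total comparisons: 5

The merged array is [3, 4, 4, 7, 9, 13], requiring 5 comparisons. The merge step runs in O(n) time where n is the total number of elements.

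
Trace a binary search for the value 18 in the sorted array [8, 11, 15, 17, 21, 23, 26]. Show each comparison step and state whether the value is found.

Binary search for 18 in [8, 11, 15, 17, 21, 23, 26]:

lo=0, hi=6, mid=3, arr[mid]=17 -> 17 < 18, search right half
lo=4, hi=6, mid=5, arr[mid]=23 -> 23 > 18, search left half
lo=4, hi=4, mid=4, arr[mid]=21 -> 21 > 18, search left half
lo=4 > hi=3, target 18 not found

Binary search determines that 18 is not in the array after 3 comparisons. The search space was exhausted without finding the target.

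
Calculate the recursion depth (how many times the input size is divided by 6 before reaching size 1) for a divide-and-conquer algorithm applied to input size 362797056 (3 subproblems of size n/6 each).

For divide and conquer with division factor 6:

Problem sizes at each level:
Level 0: 362797056
Level 1: 60466176
Level 2: 10077696
Level 3: 1679616
Level 4: 279936
Level 5: 46656
Level 6: 7776
Level 7: 1296
Level 8: 216
Level 9: 36
Level 10: 6
Level 11: 1

The root is level 0 and the size-1 base case is level 11 (the tree spans levels 0 through 11, i.e. 12 levels counting the root), so the depth is the number of divisions: log_6(362797056) = 11

The recursion tree depth is log_6(362797056) = 11. At each level, the problem size is divided by 6, so it takes 11 divisions to reduce to a base case of size 1. The algorithm makes 3 recursive calls at each level.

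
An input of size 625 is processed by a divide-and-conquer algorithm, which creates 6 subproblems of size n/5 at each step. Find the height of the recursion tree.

For divide and conquer with division factor 5:

Problem sizes at each level:
Level 0: 625
Level 1: 125
Level 2: 25
Level 3: 5
Level 4: 1

The root is level 0 and the size-1 base case is level 4 (the tree spans levels 0 through 4, i.e. 5 levels counting the root), so the depth is the number of divisions: log_5(625) = 4

The recursion tree depth is log_5(625) = 4. At each level, the problem size is divided by 5, so it takes 4 divisions to reduce to a base case of size 1. The algorithm makes 6 recursive calls at each level.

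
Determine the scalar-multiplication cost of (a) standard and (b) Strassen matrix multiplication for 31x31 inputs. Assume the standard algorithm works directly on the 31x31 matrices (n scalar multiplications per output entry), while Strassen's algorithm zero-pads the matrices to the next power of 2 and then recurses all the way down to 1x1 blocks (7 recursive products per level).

Matrix multiplication for 31x31 matrices:

Strassen's algorithm requires power-of-2 dimensions. Pad 31x31 to 32x32 (next power of 2).

Standard algorithm: 31^3 = 29791 multiplications
Strassen's algorithm: 7^(log2(32)) = 7^5 = 16807 multiplications
Savings: 29791 - 16807 = 12984 multiplications

Standard: 29791 multiplications (31^3). Strassen: 16807 multiplications (7^5, after padding to 32x32). Strassen reduces 8 recursive multiplications to 7 at each level.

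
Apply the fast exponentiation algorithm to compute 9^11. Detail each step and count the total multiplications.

Computing 9^11 by squaring (build up from 9^1; each line after the first costs one multiplication):

9^1 = 9
9^2 = (9^1)^2 = 9^2 = 81
9^4 = (9^2)^2 = 81^2 = 6561
9^5 = 9 * 9^4 = 9 * 6561 = 59049
9^10 = (9^5)^2 = 59049^2 = 3486784401
9^11 = 9 * 9^10 = 9 * 3486784401 = 31381059609

Result: 31381059609
Multiplications needed: 5 (5 lines after 9^1)

9^11 = 31381059609. Using exponentiation by squaring, this requires 5 multiplications. The key idea: if the exponent is even, square the half-power; if odd, multiply by the base once.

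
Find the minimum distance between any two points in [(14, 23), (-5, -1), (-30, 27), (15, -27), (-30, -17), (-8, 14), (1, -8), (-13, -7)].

Computing all pairwise distances among 8 points:

d((14, 23), (-5, -1)) = 30.6105
d((14, 23), (-30, 27)) = 44.1814
d((14, 23), (15, -27)) = 50.01
d((14, 23), (-30, -17)) = 59.4643
d((14, 23), (-8, 14)) = 23.7697
d((14, 23), (1, -8)) = 33.6155
d((14, 23), (-13, -7)) = 40.3609
d((-5, -1), (-30, 27)) = 37.5366
d((-5, -1), (15, -27)) = 32.8024
d((-5, -1), (-30, -17)) = 29.6816
d((-5, -1), (-8, 14)) = 15.2971
d((-5, -1), (1, -8)) = 9.2195 <-- minimum
d((-5, -1), (-13, -7)) = 10.0
d((-30, 27), (15, -27)) = 70.2922
d((-30, 27), (-30, -17)) = 44.0
d((-30, 27), (-8, 14)) = 25.5539
d((-30, 27), (1, -8)) = 46.7547
d((-30, 27), (-13, -7)) = 38.0132
d((15, -27), (-30, -17)) = 46.0977
d((15, -27), (-8, 14)) = 47.0106
d((15, -27), (1, -8)) = 23.6008
d((15, -27), (-13, -7)) = 34.4093
d((-30, -17), (-8, 14)) = 38.0132
d((-30, -17), (1, -8)) = 32.28
d((-30, -17), (-13, -7)) = 19.7231
d((-8, 14), (1, -8)) = 23.7697
d((-8, 14), (-13, -7)) = 21.587
d((1, -8), (-13, -7)) = 14.0357

Closest pair: (-5, -1) and (1, -8) with distance 9.2195

The closest pair is (-5, -1) and (1, -8) with Euclidean distance 9.2195. For 8 points, brute-force pairwise comparison is shown above. For large n, the divide-and-conquer algorithm (sort by x, recurse on halves, check the dividing strip) achieves O(n log n).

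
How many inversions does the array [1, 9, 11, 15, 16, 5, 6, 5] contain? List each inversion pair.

Finding inversions in [1, 9, 11, 15, 16, 5, 6, 5]:

(1, 5): arr[1]=9 > arr[5]=5
(1, 6): arr[1]=9 > arr[6]=6
(1, 7): arr[1]=9 > arr[7]=5
(2, 5): arr[2]=11 > arr[5]=5
(2, 6): arr[2]=11 > arr[6]=6
(2, 7): arr[2]=11 > arr[7]=5
(3, 5): arr[3]=15 > arr[5]=5
(3, 6): arr[3]=15 > arr[6]=6
(3, 7): arr[3]=15 > arr[7]=5
(4, 5): arr[4]=16 > arr[5]=5
(4, 6): arr[4]=16 > arr[6]=6
(4, 7): arr[4]=16 > arr[7]=5
(6, 7): arr[6]=6 > arr[7]=5

Total inversions: 13

The array has 13 inversion(s): (1,5), (1,6), (1,7), (2,5), (2,6), (2,7), (3,5), (3,6), (3,7), (4,5), (4,6), (4,7), (6,7). Each pair (i,j) satisfies i < j and arr[i] > arr[j].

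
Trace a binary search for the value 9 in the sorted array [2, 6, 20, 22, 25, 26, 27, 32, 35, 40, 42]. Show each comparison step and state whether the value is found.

Binary search for 9 in [2, 6, 20, 22, 25, 26, 27, 32, 35, 40, 42]:

lo=0, hi=10, mid=5, arr[mid]=26 -> 26 > 9, search left half
lo=0, hi=4, mid=2, arr[mid]=20 -> 20 > 9, search left half
lo=0, hi=1, mid=0, arr[mid]=2 -> 2 < 9, search right half
lo=1, hi=1, mid=1, arr[mid]=6 -> 6 < 9, search right half
lo=2 > hi=1, target 9 not found

Binary search determines that 9 is not in the array after 4 comparisons. The search space was exhausted without finding the target.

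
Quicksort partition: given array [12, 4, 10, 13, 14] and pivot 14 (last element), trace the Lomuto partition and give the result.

Lomuto partition with pivot = 14:

Initial array: [12, 4, 10, 13, 14]

arr[0]=12 <= 14: swap with position 0, array becomes [12, 4, 10, 13, 14]
arr[1]=4 <= 14: swap with position 1, array becomes [12, 4, 10, 13, 14]
arr[2]=10 <= 14: swap with position 2, array becomes [12, 4, 10, 13, 14]
arr[3]=13 <= 14: swap with position 3, array becomes [12, 4, 10, 13, 14]

Place pivot at position 4: [12, 4, 10, 13, 14]
Pivot position: 4

After partitioning with pivot 14, the array becomes [12, 4, 10, 13, 14]. The pivot is placed at index 4. All elements to the left of the pivot are <= 14, and all elements to the right are > 14.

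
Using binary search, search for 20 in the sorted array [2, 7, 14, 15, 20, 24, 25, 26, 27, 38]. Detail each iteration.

Binary search for 20 in [2, 7, 14, 15, 20, 24, 25, 26, 27, 38]:

lo=0, hi=9, mid=4, arr[mid]=20 -> Found target at index 4!

Binary search finds 20 at index 4 after 1 comparisons. The search repeatedly halves the search space by comparing with the middle element.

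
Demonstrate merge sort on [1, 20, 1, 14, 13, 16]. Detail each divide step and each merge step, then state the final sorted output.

Merge sort trace:

Split: [1, 20, 1, 14, 13, 16] -> [1, 20, 1] and [14, 13, 16]
  Split: [1, 20, 1] -> [1] and [20, 1]
    Split: [20, 1] -> [20] and [1]
    Merge: [20] + [1] -> [1, 20]
  Merge: [1] + [1, 20] -> [1, 1, 20]
  Split: [14, 13, 16] -> [14] and [13, 16]
    Split: [13, 16] -> [13] and [16]
    Merge: [13] + [16] -> [13, 16]
  Merge: [14] + [13, 16] -> [13, 14, 16]
Merge: [1, 1, 20] + [13, 14, 16] -> [1, 1, 13, 14, 16, 20]

Final sorted array: [1, 1, 13, 14, 16, 20]

The merge sort proceeds by recursively splitting the array and merging sorted halves.
After all merges, the sorted array is [1, 1, 13, 14, 16, 20].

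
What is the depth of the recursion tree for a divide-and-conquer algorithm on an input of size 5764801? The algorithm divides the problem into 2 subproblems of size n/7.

For divide and conquer with division factor 7:

Problem sizes at each level:
Level 0: 5764801
Level 1: 823543
Level 2: 117649
Level 3: 16807
Level 4: 2401
Level 5: 343
Level 6: 49
Level 7: 7
Level 8: 1

The root is level 0 and the size-1 base case is level 8 (the tree spans levels 0 through 8, i.e. 9 levels counting the root), so the depth is the number of divisions: log_7(5764801) = 8

The recursion tree depth is log_7(5764801) = 8. At each level, the problem size is divided by 7, so it takes 8 divisions to reduce to a base case of size 1. The algorithm makes 2 recursive calls at each level.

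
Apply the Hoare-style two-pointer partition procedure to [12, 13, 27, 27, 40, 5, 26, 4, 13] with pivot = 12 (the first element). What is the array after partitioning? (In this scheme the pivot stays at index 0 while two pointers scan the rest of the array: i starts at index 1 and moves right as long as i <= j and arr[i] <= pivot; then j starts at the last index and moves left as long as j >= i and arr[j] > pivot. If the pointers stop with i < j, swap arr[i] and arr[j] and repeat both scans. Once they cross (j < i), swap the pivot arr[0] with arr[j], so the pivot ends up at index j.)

Hoare-style two-pointer partition with pivot = 12:

Initial array: [12, 13, 27, 27, 40, 5, 26, 4, 13]

Pointers start at i = 1, j = 8.
i stops at index 1 (arr[1]=13 > 12), j stops at index 7 (arr[7]=4 <= 12): swap arr[1] and arr[7], array becomes [12, 4, 27, 27, 40, 5, 26, 13, 13]
i stops at index 2 (arr[2]=27 > 12), j stops at index 5 (arr[5]=5 <= 12): swap arr[2] and arr[5], array becomes [12, 4, 5, 27, 40, 27, 26, 13, 13]
i ends at 3, j ends at 2: the pointers have crossed (j < i), so scanning stops.

Swap pivot arr[0] with arr[2] to place pivot at position 2: [5, 4, 12, 27, 40, 27, 26, 13, 13]
Pivot position: 2

After partitioning with pivot 12, the array becomes [5, 4, 12, 27, 40, 27, 26, 13, 13]. The pivot is placed at index 2. All elements to the left of the pivot are <= 12, and all elements to the right are > 12.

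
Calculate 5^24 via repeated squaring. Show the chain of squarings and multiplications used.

Computing 5^24 by squaring (build up from 5^1; each line after the first costs one multiplication):

5^1 = 5
5^2 = (5^1)^2 = 5^2 = 25
5^3 = 5 * 5^2 = 5 * 25 = 125
5^6 = (5^3)^2 = 125^2 = 15625
5^12 = (5^6)^2 = 15625^2 = 244140625
5^24 = (5^12)^2 = 244140625^2 = 59604644775390625

Result: 59604644775390625
Multiplications needed: 5 (5 lines after 5^1)

5^24 = 59604644775390625. Using exponentiation by squaring, this requires 5 multiplications. The key idea: if the exponent is even, square the half-power; if odd, multiply by the base once.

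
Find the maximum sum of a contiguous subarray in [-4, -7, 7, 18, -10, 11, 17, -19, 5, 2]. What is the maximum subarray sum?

Using Kadane's algorithm on [-4, -7, 7, 18, -10, 11, 17, -19, 5, 2]:

Scanning through the array:
Position 1 (value -7): max_ending_here = -7, max_so_far = -4
Position 2 (value 7): max_ending_here = 7, max_so_far = 7
Position 3 (value 18): max_ending_here = 25, max_so_far = 25
Position 4 (value -10): max_ending_here = 15, max_so_far = 25
Position 5 (value 11): max_ending_here = 26, max_so_far = 26
Position 6 (value 17): max_ending_here = 43, max_so_far = 43
Position 7 (value -19): max_ending_here = 24, max_so_far = 43
Position 8 (value 5): max_ending_here = 29, max_so_far = 43
Position 9 (value 2): max_ending_here = 31, max_so_far = 43

Maximum subarray: [7, 18, -10, 11, 17]
Maximum sum: 43

The maximum subarray is [7, 18, -10, 11, 17] with sum 43. This subarray runs from index 2 to index 6.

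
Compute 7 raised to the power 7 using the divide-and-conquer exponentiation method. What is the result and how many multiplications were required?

Computing 7^7 by squaring (build up from 7^1; each line after the first costs one multiplication):

7^1 = 7
7^2 = (7^1)^2 = 7^2 = 49
7^3 = 7 * 7^2 = 7 * 49 = 343
7^6 = (7^3)^2 = 343^2 = 117649
7^7 = 7 * 7^6 = 7 * 117649 = 823543

Result: 823543
Multiplications needed: 4 (4 lines after 7^1)

7^7 = 823543. Using exponentiation by squaring, this requires 4 multiplications. The key idea: if the exponent is even, square the half-power; if odd, multiply by the base once.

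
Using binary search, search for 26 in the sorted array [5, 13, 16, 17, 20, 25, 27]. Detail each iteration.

Binary search for 26 in [5, 13, 16, 17, 20, 25, 27]:

lo=0, hi=6, mid=3, arr[mid]=17 -> 17 < 26, search right half
lo=4, hi=6, mid=5, arr[mid]=25 -> 25 < 26, search right half
lo=6, hi=6, mid=6, arr[mid]=27 -> 27 > 26, search left half
lo=6 > hi=5, target 26 not found

Binary search determines that 26 is not in the array after 3 comparisons. The search space was exhausted without finding the target.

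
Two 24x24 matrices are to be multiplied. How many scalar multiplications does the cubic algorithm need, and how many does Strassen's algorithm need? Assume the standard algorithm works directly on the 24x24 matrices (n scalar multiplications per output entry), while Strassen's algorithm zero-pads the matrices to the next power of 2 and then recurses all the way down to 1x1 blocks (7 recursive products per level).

Matrix multiplication for 24x24 matrices:

Strassen's algorithm requires power-of-2 dimensions. Pad 24x24 to 32x32 (next power of 2).

Standard algorithm: 24^3 = 13824 multiplications
Strassen's algorithm: 7^(log2(32)) = 7^5 = 16807 multiplications
Difference: 13824 - 16807 = -2983 (Strassen uses MORE here due to padding overhead — for small or just-over-power-of-2 n, padding can outweigh the per-level savings)

Standard: 13824 multiplications (24^3). Strassen: 16807 multiplications (7^5, after padding to 32x32). Strassen reduces 8 recursive multiplications to 7 at each level.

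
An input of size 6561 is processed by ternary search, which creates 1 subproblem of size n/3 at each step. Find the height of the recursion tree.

For divide and conquer with division factor 3:

Problem sizes at each level:
Level 0: 6561
Level 1: 2187
Level 2: 729
Level 3: 243
Level 4: 81
Level 5: 27
Level 6: 9
Level 7: 3
Level 8: 1

The root is level 0 and the size-1 base case is level 8 (the tree spans levels 0 through 8, i.e. 9 levels counting the root), so the depth is the number of divisions: log_3(6561) = 8

The recursion tree depth is log_3(6561) = 8. At each level, the problem size is divided by 3, so it takes 8 divisions to reduce to a base case of size 1. The algorithm makes 1 recursive call at each level.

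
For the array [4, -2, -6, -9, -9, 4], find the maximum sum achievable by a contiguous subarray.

Using Kadane's algorithm on [4, -2, -6, -9, -9, 4]:

Scanning through the array:
Position 1 (value -2): max_ending_here = 2, max_so_far = 4
Position 2 (value -6): max_ending_here = -4, max_so_far = 4
Position 3 (value -9): max_ending_here = -9, max_so_far = 4
Position 4 (value -9): max_ending_here = -9, max_so_far = 4
Position 5 (value 4): max_ending_here = 4, max_so_far = 4

Maximum subarray: [4]
Maximum sum: 4

The maximum subarray is [4] with sum 4. This subarray runs from index 0 to index 0.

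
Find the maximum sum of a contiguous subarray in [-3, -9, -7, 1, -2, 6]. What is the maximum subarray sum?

Using Kadane's algorithm on [-3, -9, -7, 1, -2, 6]:

Scanning through the array:
Position 1 (value -9): max_ending_here = -9, max_so_far = -3
Position 2 (value -7): max_ending_here = -7, max_so_far = -3
Position 3 (value 1): max_ending_here = 1, max_so_far = 1
Position 4 (value -2): max_ending_here = -1, max_so_far = 1
Position 5 (value 6): max_ending_here = 6, max_so_far = 6

Maximum subarray: [6]
Maximum sum: 6

The maximum subarray is [6] with sum 6. This subarray runs from index 5 to index 5.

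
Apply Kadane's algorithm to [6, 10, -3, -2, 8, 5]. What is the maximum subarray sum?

Using Kadane's algorithm on [6, 10, -3, -2, 8, 5]:

Scanning through the array:
Position 1 (value 10): max_ending_here = 16, max_so_far = 16
Position 2 (value -3): max_ending_here = 13, max_so_far = 16
Position 3 (value -2): max_ending_here = 11, max_so_far = 16
Position 4 (value 8): max_ending_here = 19, max_so_far = 19
Position 5 (value 5): max_ending_here = 24, max_so_far = 24

Maximum subarray: [6, 10, -3, -2, 8, 5]
Maximum sum: 24

The maximum subarray is [6, 10, -3, -2, 8, 5] with sum 24. This subarray runs from index 0 to index 5.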